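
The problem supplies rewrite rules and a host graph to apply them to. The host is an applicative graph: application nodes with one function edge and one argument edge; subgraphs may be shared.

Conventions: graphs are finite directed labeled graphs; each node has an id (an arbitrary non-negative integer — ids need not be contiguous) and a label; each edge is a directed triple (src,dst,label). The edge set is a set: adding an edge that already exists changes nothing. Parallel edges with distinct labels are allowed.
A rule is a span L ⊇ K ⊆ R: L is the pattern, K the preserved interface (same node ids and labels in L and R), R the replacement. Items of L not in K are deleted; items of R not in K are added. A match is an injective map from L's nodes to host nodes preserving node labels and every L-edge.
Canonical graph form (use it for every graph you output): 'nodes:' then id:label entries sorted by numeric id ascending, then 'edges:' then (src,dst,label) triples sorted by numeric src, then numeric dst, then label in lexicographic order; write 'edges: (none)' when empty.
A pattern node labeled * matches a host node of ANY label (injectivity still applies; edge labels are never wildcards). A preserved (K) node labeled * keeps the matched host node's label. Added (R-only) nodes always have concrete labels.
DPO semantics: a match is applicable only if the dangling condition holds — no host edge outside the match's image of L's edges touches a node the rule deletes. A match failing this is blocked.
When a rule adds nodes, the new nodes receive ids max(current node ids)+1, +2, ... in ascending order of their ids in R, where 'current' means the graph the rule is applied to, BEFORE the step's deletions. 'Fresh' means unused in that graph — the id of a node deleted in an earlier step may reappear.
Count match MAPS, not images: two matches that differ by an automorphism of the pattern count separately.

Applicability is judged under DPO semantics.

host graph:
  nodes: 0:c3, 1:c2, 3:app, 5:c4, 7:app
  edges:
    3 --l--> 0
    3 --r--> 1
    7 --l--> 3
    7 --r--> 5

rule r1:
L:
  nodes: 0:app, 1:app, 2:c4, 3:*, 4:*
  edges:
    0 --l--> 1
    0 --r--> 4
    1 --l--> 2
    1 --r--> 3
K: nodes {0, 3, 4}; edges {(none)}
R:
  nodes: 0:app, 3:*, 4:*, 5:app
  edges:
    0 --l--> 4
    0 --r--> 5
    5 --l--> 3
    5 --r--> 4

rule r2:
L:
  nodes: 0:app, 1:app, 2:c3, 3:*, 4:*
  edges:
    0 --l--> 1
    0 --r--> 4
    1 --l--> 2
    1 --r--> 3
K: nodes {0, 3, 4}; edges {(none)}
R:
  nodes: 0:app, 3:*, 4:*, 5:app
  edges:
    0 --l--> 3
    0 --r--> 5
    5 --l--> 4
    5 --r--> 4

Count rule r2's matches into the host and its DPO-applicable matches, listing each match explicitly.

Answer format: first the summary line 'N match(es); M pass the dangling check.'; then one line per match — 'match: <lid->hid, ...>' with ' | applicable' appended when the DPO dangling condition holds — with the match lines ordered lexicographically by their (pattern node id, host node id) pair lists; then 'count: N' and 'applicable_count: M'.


1 match(es); 1 pass the dangling check.
match: 0->7, 1->3, 2->0, 3->1, 4->5 | applicable
count: 1
applicable_count: 1


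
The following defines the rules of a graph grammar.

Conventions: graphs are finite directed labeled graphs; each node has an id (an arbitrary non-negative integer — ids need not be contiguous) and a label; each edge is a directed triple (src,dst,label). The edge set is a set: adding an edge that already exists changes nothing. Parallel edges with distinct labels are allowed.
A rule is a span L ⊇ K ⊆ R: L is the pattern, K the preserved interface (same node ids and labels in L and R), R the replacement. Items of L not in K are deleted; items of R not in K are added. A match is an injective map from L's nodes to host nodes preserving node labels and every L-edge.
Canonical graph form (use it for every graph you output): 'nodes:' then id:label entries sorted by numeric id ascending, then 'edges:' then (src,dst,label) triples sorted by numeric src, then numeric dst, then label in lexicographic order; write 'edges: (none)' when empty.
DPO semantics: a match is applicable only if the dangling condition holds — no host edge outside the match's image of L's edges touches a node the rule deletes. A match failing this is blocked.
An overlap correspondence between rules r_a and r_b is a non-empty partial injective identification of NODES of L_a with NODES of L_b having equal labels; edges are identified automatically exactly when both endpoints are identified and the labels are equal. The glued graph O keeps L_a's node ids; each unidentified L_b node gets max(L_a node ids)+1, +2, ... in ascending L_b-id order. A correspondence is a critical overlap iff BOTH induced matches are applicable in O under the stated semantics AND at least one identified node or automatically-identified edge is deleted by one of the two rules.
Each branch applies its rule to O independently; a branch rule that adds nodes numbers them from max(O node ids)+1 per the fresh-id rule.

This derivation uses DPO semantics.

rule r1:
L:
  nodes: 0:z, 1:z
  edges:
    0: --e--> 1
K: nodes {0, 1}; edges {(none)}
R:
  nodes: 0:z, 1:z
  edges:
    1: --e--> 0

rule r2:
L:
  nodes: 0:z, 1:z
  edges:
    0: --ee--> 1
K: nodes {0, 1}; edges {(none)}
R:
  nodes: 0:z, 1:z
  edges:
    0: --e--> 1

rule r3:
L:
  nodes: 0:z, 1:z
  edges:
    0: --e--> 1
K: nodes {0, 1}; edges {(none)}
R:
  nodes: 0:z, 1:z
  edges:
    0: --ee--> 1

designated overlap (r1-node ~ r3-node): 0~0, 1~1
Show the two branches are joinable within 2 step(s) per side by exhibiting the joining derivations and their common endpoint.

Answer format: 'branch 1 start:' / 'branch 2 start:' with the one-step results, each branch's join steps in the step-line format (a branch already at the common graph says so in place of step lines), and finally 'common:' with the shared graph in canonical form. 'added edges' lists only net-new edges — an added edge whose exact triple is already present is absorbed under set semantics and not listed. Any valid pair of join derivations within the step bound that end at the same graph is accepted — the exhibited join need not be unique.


branch 1 start:
nodes: 0:z, 1:z
edges: (1,0,e)
branch 2 start:
nodes: 0:z, 1:z
edges: (0,1,ee)
branch 1 step 1: rule r1; match: 0->1, 1->0; deleted nodes (none); deleted edges (1,0,e); added nodes (none); added edges (0,1,e); result: nodes: 0:z, 1:z edges: (0,1,e)
branch 2 step 1: rule r2; match: 0->0, 1->1; deleted nodes (none); deleted edges (0,1,ee); added nodes (none); added edges (0,1,e); result: nodes: 0:z, 1:z edges: (0,1,e)
common:
nodes: 0:z, 1:z
edges: (0,1,e)


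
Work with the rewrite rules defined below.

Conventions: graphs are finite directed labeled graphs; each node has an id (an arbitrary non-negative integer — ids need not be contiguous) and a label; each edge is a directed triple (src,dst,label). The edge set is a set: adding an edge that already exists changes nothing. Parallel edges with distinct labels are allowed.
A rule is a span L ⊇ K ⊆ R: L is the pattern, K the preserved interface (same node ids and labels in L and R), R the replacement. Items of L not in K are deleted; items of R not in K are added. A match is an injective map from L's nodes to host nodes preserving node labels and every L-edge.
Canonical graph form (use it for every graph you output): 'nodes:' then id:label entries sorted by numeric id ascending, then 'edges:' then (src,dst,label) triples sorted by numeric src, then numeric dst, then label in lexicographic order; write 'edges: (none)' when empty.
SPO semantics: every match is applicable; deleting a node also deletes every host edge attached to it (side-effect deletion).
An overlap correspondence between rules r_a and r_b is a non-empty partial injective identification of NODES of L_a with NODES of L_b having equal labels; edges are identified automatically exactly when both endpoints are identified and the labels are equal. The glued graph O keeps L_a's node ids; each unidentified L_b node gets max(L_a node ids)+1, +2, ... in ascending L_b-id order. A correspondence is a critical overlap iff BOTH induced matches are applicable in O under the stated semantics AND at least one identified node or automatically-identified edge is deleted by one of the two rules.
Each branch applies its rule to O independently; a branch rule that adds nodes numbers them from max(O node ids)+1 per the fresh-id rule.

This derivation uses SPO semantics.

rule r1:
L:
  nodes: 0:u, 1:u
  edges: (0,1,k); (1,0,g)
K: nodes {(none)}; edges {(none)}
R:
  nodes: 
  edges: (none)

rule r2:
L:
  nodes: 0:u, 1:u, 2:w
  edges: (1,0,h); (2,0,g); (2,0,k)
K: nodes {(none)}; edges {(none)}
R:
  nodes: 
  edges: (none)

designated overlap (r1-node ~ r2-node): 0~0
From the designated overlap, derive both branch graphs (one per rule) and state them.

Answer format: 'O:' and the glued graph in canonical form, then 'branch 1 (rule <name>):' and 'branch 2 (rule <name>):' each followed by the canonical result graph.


O:
nodes: 0:u, 1:u, 2:u, 3:w
edges: (0,1,k); (1,0,g); (2,0,h); (3,0,g); (3,0,k)
branch 1 (rule r1):
nodes: 2:u, 3:w
edges: (none)
branch 2 (rule r2):
nodes: 1:u
edges: (none)


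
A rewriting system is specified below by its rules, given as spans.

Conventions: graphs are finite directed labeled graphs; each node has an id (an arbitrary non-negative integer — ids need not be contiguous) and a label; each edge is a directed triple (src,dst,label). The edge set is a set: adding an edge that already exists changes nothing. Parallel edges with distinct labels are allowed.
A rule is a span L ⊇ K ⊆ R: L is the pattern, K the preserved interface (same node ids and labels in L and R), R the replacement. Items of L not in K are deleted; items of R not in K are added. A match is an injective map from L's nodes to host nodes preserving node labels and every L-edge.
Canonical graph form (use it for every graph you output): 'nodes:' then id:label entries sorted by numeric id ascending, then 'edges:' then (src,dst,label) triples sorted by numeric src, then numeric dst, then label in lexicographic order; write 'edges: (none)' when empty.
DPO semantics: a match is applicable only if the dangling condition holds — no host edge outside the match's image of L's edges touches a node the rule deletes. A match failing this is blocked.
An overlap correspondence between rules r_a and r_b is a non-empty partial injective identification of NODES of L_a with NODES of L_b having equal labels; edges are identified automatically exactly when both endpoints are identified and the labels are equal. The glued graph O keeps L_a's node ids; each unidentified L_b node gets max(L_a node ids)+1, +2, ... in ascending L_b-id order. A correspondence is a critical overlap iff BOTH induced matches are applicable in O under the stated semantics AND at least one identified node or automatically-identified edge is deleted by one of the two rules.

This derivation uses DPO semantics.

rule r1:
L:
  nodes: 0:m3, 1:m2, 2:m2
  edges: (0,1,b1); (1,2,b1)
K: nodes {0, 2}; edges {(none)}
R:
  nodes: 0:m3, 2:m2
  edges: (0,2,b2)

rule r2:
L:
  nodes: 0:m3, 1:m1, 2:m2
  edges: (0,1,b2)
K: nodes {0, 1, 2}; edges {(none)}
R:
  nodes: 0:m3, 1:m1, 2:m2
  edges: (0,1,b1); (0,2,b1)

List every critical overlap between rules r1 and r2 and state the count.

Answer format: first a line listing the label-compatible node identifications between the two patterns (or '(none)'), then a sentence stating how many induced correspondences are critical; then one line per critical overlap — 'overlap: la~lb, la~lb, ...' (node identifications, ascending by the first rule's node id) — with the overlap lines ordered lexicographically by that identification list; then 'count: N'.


label-compatible node identifications between L(r1) and L(r2): 0~0, 1~2, 2~2
2 of the induced correspondences are critical overlaps of r1 and r2.
overlap: 0~0, 1~2
overlap: 1~2
count: 2


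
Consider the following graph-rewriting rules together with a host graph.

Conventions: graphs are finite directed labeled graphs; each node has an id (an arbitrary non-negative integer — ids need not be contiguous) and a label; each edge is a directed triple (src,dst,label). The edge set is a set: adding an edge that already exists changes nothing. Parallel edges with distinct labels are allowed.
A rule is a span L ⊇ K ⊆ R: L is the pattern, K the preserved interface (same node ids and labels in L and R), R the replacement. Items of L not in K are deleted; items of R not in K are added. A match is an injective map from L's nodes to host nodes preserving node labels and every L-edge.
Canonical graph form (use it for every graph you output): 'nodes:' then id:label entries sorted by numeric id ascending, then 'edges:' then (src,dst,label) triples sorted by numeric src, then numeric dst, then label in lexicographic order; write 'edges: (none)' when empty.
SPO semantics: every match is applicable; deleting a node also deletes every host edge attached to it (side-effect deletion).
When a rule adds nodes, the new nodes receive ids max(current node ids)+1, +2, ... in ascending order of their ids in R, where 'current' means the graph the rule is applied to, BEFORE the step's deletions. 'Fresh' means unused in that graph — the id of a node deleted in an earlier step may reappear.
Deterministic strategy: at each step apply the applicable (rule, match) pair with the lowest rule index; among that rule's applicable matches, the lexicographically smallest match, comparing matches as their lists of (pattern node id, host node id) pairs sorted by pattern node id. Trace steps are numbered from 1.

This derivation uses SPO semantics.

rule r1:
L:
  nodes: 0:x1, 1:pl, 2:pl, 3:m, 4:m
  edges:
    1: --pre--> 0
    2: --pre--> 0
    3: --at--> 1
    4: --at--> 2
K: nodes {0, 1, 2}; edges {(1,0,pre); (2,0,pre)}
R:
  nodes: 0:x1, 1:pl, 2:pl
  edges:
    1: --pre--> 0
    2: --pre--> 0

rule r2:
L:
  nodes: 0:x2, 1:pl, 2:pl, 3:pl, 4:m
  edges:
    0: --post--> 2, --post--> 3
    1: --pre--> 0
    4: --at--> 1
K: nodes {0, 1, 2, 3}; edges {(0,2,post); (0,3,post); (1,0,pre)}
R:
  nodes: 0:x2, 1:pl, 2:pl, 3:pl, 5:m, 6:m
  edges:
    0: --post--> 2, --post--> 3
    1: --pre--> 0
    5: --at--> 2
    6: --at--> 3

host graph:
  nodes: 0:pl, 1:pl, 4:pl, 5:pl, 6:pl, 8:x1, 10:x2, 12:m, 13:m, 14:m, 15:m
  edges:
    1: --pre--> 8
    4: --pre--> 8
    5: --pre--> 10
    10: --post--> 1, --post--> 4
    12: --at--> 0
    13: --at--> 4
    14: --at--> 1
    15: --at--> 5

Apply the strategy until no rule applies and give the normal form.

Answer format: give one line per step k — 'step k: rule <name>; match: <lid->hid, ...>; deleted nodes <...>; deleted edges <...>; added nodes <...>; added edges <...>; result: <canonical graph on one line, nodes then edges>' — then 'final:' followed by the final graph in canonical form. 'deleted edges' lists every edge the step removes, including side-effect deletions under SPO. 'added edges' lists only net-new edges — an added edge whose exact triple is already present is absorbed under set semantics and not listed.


step 1: rule r1; match: 0->8, 1->1, 2->4, 3->14, 4->13; deleted nodes 13, 14; deleted edges (13,4,at); (14,1,at); added nodes (none); added edges (none); result: nodes: 0:pl, 1:pl, 4:pl, 5:pl, 6:pl, 8:x1, 10:x2, 12:m, 15:m edges: (1,8,pre); (4,8,pre); (5,10,pre); (10,1,post); (10,4,post); (12,0,at); (15,5,at)
step 2: rule r2; match: 0->10, 1->5, 2->1, 3->4, 4->15; deleted nodes 15; deleted edges (15,5,at); added nodes 16, 17; added edges (16,1,at); (17,4,at); result: nodes: 0:pl, 1:pl, 4:pl, 5:pl, 6:pl, 8:x1, 10:x2, 12:m, 16:m, 17:m edges: (1,8,pre); (4,8,pre); (5,10,pre); (10,1,post); (10,4,post); (12,0,at); (16,1,at); (17,4,at)
step 3: rule r1; match: 0->8, 1->1, 2->4, 3->16, 4->17; deleted nodes 16, 17; deleted edges (16,1,at); (17,4,at); added nodes (none); added edges (none); result: nodes: 0:pl, 1:pl, 4:pl, 5:pl, 6:pl, 8:x1, 10:x2, 12:m edges: (1,8,pre); (4,8,pre); (5,10,pre); (10,1,post); (10,4,post); (12,0,at)
final:
nodes: 0:pl, 1:pl, 4:pl, 5:pl, 6:pl, 8:x1, 10:x2, 12:m
edges: (1,8,pre); (4,8,pre); (5,10,pre); (10,1,post); (10,4,post); (12,0,at)


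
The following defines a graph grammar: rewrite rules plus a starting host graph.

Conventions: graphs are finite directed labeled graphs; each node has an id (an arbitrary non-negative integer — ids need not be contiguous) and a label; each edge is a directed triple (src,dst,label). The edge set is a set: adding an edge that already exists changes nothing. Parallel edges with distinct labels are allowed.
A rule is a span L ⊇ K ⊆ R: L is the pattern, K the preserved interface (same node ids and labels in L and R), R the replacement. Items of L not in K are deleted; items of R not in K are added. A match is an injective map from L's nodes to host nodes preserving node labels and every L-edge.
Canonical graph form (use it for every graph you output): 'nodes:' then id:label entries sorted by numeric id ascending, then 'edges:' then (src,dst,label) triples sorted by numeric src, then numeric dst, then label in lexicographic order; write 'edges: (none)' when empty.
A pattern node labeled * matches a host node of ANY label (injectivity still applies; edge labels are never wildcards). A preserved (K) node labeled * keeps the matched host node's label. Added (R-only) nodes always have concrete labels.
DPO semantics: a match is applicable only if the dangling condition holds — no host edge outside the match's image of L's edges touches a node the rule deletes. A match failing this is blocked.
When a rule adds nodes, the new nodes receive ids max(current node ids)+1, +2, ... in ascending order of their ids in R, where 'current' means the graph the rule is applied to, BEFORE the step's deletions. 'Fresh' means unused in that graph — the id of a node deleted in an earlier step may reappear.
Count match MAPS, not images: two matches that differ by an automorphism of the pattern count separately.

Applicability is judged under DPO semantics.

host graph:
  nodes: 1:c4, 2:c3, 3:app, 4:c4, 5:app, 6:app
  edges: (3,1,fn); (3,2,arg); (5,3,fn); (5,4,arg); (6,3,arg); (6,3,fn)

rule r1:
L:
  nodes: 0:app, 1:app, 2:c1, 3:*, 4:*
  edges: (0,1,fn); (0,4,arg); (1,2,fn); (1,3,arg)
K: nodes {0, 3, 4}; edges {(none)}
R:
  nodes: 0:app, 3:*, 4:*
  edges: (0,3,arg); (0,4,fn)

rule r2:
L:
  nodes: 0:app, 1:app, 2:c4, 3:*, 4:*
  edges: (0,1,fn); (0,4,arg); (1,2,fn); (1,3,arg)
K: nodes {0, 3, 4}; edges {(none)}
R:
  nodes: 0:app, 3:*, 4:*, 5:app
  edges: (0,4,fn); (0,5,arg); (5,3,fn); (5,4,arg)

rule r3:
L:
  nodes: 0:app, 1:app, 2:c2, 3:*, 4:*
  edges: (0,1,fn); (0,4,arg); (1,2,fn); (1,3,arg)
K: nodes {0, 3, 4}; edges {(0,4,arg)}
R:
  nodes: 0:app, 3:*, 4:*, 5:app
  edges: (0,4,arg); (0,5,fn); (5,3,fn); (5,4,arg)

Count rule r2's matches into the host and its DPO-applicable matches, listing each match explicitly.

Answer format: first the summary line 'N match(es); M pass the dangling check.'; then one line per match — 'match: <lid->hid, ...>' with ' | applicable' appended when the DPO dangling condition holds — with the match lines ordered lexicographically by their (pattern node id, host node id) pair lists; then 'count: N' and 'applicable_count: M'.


1 match(es); 0 pass the dangling check.
match: 0->5, 1->3, 2->1, 3->2, 4->4
count: 1
applicable_count: 0


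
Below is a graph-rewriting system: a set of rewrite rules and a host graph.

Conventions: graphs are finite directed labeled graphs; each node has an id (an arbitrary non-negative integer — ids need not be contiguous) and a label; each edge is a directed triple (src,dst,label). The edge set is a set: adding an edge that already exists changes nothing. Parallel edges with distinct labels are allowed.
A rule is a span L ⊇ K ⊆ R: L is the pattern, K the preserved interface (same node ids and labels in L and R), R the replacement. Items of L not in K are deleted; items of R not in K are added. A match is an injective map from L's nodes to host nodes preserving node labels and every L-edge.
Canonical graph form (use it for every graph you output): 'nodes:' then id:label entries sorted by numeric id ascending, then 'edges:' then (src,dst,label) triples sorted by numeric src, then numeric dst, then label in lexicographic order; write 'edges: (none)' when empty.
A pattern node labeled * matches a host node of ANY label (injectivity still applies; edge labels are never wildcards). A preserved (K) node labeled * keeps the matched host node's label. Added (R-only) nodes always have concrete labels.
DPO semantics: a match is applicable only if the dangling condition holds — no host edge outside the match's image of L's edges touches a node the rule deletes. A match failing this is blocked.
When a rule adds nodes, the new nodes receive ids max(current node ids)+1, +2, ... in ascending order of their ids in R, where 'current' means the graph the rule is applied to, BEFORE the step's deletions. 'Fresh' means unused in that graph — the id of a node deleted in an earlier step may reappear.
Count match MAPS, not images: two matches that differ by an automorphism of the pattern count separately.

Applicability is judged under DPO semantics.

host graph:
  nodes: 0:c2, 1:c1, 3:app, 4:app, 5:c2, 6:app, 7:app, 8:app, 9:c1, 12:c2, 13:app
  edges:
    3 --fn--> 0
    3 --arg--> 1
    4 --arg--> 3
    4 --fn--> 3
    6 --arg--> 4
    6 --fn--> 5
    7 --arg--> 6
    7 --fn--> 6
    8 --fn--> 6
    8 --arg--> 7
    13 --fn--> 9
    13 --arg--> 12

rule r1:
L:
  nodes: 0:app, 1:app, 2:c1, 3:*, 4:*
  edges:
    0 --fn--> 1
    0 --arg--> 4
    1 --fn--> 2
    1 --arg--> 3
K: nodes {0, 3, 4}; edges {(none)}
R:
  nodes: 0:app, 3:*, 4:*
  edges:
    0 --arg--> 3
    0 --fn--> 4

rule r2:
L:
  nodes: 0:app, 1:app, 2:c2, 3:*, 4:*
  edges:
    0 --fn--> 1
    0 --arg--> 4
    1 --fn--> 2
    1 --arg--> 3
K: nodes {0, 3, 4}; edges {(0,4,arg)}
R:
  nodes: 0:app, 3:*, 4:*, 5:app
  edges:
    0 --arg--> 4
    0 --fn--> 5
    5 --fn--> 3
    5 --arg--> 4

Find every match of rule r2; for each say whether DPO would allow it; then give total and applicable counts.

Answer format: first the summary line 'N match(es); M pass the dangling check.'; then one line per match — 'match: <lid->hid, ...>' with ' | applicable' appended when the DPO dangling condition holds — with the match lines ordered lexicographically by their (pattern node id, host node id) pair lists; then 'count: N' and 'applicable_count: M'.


1 match(es); 0 pass the dangling check.
match: 0->8, 1->6, 2->5, 3->4, 4->7
count: 1
applicable_count: 0


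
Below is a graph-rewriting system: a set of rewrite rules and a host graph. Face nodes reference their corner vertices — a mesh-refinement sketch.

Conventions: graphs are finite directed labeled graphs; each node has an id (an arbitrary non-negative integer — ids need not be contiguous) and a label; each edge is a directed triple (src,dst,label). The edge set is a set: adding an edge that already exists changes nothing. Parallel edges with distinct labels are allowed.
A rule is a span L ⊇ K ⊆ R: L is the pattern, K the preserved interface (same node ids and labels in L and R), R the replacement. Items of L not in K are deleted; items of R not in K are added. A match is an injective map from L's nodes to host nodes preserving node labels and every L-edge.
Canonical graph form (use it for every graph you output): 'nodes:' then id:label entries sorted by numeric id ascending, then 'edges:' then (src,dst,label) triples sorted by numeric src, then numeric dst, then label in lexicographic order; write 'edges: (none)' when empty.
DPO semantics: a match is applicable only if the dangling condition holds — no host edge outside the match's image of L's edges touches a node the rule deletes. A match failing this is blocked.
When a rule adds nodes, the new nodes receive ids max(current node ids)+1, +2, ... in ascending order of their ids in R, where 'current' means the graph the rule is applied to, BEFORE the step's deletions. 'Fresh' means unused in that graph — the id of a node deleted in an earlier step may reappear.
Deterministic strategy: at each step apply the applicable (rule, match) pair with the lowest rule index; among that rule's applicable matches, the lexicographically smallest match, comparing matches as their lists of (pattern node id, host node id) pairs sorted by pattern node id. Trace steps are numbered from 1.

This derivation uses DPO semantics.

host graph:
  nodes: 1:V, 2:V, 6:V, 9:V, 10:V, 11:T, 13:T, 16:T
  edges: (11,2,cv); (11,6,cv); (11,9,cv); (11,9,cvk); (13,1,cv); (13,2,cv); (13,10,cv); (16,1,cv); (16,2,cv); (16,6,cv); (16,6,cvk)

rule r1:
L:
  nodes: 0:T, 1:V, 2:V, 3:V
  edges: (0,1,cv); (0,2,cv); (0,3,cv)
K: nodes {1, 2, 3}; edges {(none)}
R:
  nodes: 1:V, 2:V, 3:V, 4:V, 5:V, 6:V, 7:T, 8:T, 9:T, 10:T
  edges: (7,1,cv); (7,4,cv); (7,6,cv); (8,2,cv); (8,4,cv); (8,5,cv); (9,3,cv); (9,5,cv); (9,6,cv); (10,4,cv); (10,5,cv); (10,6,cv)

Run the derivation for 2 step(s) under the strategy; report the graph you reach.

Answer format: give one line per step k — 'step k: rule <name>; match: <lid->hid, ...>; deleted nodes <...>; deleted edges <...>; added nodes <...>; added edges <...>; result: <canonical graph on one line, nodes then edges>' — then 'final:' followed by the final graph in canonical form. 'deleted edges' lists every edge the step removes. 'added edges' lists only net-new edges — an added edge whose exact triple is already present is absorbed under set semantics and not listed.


step 1: rule r1; match: 0->13, 1->1, 2->2, 3->10; deleted nodes 13; deleted edges (13,1,cv); (13,2,cv); (13,10,cv); added nodes 17, 18, 19, 20, 21, 22, 23; added edges (20,1,cv); (20,17,cv); (20,19,cv); (21,2,cv); (21,17,cv); (21,18,cv); (22,10,cv); (22,18,cv); (22,19,cv); (23,17,cv); (23,18,cv); (23,19,cv); result: nodes: 1:V, 2:V, 6:V, 9:V, 10:V, 11:T, 16:T, 17:V, 18:V, 19:V, 20:T, 21:T, 22:T, 23:T edges: (11,2,cv); (11,6,cv); (11,9,cv); (11,9,cvk); (16,1,cv); (16,2,cv); (16,6,cv); (16,6,cvk); (20,1,cv); (20,17,cv); (20,19,cv); (21,2,cv); (21,17,cv); (21,18,cv); (22,10,cv); (22,18,cv); (22,19,cv); (23,17,cv); (23,18,cv); (23,19,cv)
step 2: rule r1; match: 0->20, 1->1, 2->17, 3->19; deleted nodes 20; deleted edges (20,1,cv); (20,17,cv); (20,19,cv); added nodes 24, 25, 26, 27, 28, 29, 30; added edges (27,1,cv); (27,24,cv); (27,26,cv); (28,17,cv); (28,24,cv); (28,25,cv); (29,19,cv); (29,25,cv); (29,26,cv); (30,24,cv); (30,25,cv); (30,26,cv); result: nodes: 1:V, 2:V, 6:V, 9:V, 10:V, 11:T, 16:T, 17:V, 18:V, 19:V, 21:T, 22:T, 23:T, 24:V, 25:V, 26:V, 27:T, 28:T, 29:T, 30:T edges: (11,2,cv); (11,6,cv); (11,9,cv); (11,9,cvk); (16,1,cv); (16,2,cv); (16,6,cv); (16,6,cvk); (21,2,cv); (21,17,cv); (21,18,cv); (22,10,cv); (22,18,cv); (22,19,cv); (23,17,cv); (23,18,cv); (23,19,cv); (27,1,cv); (27,24,cv); (27,26,cv); (28,17,cv); (28,24,cv); (28,25,cv); (29,19,cv); (29,25,cv); (29,26,cv); (30,24,cv); (30,25,cv); (30,26,cv)
final:
nodes: 1:V, 2:V, 6:V, 9:V, 10:V, 11:T, 16:T, 17:V, 18:V, 19:V, 21:T, 22:T, 23:T, 24:V, 25:V, 26:V, 27:T, 28:T, 29:T, 30:T
edges: (11,2,cv); (11,6,cv); (11,9,cv); (11,9,cvk); (16,1,cv); (16,2,cv); (16,6,cv); (16,6,cvk); (21,2,cv); (21,17,cv); (21,18,cv); (22,10,cv); (22,18,cv); (22,19,cv); (23,17,cv); (23,18,cv); (23,19,cv); (27,1,cv); (27,24,cv); (27,26,cv); (28,17,cv); (28,24,cv); (28,25,cv); (29,19,cv); (29,25,cv); (29,26,cv); (30,24,cv); (30,25,cv); (30,26,cv)


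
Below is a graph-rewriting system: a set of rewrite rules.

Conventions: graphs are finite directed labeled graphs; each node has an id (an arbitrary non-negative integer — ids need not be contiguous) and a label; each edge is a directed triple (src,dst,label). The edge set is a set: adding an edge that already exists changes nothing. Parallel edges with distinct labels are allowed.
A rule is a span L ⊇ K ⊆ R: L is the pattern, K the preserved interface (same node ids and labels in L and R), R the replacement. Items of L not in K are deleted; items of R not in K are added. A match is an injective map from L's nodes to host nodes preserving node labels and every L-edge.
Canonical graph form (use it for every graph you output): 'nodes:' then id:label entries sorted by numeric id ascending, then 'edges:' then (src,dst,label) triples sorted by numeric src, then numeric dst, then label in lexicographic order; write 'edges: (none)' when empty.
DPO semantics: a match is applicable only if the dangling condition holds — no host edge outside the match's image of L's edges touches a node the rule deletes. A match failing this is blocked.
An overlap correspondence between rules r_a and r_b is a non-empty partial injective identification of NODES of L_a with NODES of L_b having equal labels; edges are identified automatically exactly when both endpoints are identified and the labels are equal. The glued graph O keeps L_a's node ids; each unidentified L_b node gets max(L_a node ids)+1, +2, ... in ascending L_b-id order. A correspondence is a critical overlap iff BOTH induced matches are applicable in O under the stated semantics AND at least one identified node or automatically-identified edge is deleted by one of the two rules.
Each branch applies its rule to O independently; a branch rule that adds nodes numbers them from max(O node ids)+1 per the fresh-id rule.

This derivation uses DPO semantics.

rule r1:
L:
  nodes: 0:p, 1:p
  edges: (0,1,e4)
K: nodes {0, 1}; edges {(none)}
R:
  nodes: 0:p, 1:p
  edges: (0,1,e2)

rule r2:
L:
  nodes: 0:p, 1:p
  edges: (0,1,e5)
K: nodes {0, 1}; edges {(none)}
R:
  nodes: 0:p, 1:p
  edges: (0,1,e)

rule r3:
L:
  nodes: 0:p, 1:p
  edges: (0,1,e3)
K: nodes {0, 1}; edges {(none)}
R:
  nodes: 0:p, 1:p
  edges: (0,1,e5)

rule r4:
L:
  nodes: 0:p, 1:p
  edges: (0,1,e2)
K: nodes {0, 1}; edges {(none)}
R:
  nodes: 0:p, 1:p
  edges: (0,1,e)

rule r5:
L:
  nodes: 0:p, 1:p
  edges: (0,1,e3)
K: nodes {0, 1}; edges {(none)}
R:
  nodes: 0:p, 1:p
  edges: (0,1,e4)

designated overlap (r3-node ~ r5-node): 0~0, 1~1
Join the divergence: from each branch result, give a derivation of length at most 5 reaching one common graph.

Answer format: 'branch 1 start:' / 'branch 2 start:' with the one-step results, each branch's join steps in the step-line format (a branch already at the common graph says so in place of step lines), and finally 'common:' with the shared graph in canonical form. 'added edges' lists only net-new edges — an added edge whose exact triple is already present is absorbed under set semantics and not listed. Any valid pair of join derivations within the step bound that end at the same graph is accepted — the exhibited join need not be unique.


branch 1 start:
nodes: 0:p, 1:p
edges: (0,1,e5)
branch 2 start:
nodes: 0:p, 1:p
edges: (0,1,e4)
branch 1 step 1: rule r2; match: 0->0, 1->1; deleted nodes (none); deleted edges (0,1,e5); added nodes (none); added edges (0,1,e); result: nodes: 0:p, 1:p edges: (0,1,e)
branch 2 step 1: rule r1; match: 0->0, 1->1; deleted nodes (none); deleted edges (0,1,e4); added nodes (none); added edges (0,1,e2); result: nodes: 0:p, 1:p edges: (0,1,e2)
branch 2 step 2: rule r4; match: 0->0, 1->1; deleted nodes (none); deleted edges (0,1,e2); added nodes (none); added edges (0,1,e); result: nodes: 0:p, 1:p edges: (0,1,e)
common:
nodes: 0:p, 1:p
edges: (0,1,e)


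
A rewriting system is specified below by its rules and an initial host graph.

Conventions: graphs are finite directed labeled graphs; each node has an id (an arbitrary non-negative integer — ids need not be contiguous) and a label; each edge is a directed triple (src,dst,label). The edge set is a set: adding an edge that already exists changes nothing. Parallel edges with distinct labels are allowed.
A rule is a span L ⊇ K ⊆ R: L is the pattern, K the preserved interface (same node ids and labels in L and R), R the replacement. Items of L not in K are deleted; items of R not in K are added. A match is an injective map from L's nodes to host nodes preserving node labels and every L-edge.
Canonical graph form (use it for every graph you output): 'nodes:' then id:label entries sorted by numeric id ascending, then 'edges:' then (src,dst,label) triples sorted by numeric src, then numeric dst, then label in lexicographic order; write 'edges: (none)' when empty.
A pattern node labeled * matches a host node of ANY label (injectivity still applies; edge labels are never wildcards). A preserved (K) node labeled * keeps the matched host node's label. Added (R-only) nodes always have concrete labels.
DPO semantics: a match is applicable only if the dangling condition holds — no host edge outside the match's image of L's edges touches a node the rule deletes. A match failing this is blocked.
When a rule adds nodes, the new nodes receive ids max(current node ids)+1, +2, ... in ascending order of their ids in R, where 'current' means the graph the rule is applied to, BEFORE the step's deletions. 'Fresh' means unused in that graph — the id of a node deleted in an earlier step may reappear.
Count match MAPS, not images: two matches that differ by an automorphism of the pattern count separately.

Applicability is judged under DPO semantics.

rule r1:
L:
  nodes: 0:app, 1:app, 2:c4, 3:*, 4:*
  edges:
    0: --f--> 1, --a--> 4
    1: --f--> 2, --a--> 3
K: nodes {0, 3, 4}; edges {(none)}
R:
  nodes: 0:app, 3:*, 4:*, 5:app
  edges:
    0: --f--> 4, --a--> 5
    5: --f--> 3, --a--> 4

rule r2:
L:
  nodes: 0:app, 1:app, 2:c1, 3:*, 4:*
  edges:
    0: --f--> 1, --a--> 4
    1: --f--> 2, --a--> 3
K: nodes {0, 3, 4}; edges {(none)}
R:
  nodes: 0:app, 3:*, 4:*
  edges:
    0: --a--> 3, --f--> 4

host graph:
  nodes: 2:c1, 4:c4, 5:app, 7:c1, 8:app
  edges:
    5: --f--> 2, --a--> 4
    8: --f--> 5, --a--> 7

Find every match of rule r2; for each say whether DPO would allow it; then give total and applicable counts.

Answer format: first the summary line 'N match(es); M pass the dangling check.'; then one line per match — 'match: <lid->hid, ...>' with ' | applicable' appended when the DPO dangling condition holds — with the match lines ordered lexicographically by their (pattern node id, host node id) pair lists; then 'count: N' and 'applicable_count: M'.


1 match(es); 1 pass the dangling check.
match: 0->8, 1->5, 2->2, 3->4, 4->7 | applicable
count: 1
applicable_count: 1


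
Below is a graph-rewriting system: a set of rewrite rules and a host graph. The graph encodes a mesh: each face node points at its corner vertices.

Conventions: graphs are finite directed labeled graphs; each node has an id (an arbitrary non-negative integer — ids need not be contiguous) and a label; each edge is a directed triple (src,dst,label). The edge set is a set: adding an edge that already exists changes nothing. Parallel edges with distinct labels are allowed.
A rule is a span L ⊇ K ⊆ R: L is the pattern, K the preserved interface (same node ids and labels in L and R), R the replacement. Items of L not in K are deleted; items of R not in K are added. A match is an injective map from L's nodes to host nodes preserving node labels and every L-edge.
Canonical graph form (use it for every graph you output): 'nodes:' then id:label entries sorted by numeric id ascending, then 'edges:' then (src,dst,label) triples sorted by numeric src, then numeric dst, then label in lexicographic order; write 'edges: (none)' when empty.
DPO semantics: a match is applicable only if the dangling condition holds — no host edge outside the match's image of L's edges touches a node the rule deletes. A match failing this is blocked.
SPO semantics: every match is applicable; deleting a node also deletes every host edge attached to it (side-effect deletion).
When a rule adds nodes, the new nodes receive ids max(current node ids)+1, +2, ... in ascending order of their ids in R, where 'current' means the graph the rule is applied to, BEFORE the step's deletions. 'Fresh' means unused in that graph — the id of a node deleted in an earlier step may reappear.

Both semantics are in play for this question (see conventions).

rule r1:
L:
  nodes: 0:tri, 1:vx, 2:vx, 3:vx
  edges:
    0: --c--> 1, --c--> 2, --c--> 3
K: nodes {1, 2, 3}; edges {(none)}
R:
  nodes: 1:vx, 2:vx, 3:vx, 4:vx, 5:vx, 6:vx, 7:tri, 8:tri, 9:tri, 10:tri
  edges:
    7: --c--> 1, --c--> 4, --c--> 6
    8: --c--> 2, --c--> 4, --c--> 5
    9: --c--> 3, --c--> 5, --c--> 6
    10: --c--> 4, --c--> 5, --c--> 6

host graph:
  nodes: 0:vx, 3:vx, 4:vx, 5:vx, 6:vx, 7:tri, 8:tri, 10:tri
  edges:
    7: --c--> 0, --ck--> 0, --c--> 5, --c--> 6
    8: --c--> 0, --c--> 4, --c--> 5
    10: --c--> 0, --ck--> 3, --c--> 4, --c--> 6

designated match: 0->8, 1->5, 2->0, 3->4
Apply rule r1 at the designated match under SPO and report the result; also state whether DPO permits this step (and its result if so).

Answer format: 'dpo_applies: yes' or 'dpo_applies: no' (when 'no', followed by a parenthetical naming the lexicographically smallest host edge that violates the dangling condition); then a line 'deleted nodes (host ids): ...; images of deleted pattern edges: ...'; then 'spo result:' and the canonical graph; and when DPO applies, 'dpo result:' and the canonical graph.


dpo_applies: yes
deleted nodes (host ids): 8; images of deleted pattern edges: (8,0,c); (8,4,c); (8,5,c)
spo result:
nodes: 0:vx, 3:vx, 4:vx, 5:vx, 6:vx, 7:tri, 10:tri, 11:vx, 12:vx, 13:vx, 14:tri, 15:tri, 16:tri, 17:tri
edges: (7,0,c); (7,0,ck); (7,5,c); (7,6,c); (10,0,c); (10,3,ck); (10,4,c); (10,6,c); (14,5,c); (14,11,c); (14,13,c); (15,0,c); (15,11,c); (15,12,c); (16,4,c); (16,12,c); (16,13,c); (17,11,c); (17,12,c); (17,13,c)
dpo result:
nodes: 0:vx, 3:vx, 4:vx, 5:vx, 6:vx, 7:tri, 10:tri, 11:vx, 12:vx, 13:vx, 14:tri, 15:tri, 16:tri, 17:tri
edges: (7,0,c); (7,0,ck); (7,5,c); (7,6,c); (10,0,c); (10,3,ck); (10,4,c); (10,6,c); (14,5,c); (14,11,c); (14,13,c); (15,0,c); (15,11,c); (15,12,c); (16,4,c); (16,12,c); (16,13,c); (17,11,c); (17,12,c); (17,13,c)


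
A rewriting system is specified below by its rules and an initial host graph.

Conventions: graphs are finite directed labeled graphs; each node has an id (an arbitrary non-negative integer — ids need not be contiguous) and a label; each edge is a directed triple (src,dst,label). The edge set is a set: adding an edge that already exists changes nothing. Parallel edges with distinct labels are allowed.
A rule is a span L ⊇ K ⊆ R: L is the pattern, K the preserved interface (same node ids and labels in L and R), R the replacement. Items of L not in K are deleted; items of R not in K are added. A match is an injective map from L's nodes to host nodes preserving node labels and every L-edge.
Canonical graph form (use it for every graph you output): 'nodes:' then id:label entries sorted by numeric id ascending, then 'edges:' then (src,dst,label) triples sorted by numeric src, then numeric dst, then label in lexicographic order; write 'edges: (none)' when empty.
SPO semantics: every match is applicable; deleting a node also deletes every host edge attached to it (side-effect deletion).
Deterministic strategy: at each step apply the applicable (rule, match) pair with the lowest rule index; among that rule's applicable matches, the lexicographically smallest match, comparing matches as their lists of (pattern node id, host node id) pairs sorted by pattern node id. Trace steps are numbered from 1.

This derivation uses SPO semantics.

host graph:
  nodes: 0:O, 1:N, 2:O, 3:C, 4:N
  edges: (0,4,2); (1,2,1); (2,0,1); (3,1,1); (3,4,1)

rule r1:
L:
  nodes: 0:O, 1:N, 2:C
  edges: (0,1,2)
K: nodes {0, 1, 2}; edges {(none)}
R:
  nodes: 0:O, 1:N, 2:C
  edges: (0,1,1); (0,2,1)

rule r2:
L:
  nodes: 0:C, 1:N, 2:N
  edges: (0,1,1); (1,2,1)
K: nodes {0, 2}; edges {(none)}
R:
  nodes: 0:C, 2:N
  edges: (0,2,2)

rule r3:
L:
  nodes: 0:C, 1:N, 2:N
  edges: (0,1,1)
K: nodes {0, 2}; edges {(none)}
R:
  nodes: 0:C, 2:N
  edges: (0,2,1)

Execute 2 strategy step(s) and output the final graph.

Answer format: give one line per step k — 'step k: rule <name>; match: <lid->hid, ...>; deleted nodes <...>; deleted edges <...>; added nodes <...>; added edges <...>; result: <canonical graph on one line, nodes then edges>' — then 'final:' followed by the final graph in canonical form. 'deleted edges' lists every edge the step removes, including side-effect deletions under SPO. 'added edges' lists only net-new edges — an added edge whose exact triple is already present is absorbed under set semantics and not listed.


step 1: rule r1; match: 0->0, 1->4, 2->3; deleted nodes (none); deleted edges (0,4,2); added nodes (none); added edges (0,3,1); (0,4,1); result: nodes: 0:O, 1:N, 2:O, 3:C, 4:N edges: (0,3,1); (0,4,1); (1,2,1); (2,0,1); (3,1,1); (3,4,1)
step 2: rule r3; match: 0->3, 1->1, 2->4; deleted nodes 1; deleted edges (1,2,1); (3,1,1); added nodes (none); added edges (none); result: nodes: 0:O, 2:O, 3:C, 4:N edges: (0,3,1); (0,4,1); (2,0,1); (3,4,1)
final:
nodes: 0:O, 2:O, 3:C, 4:N
edges: (0,3,1); (0,4,1); (2,0,1); (3,4,1)
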